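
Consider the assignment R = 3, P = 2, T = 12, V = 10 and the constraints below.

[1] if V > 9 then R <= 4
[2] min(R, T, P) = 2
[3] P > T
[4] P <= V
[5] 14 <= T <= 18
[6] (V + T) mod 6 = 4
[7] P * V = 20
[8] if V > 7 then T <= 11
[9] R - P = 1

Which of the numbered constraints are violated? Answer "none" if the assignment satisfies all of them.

Constraints 3, 5, and 8 do not hold.

[1] V = 10 > 9, so we need R ≤ 4; R = 3 ≤ 4 — holds.
[2] min(3, 12, 2) = 2 — holds.
[3] P = 2, T = 12; 2 ≤ 12 (want >) — does not hold.
[4] P = 2, V = 10; 2 ≤ 10 — holds.
[5] T = 12 is outside [14, 18] — does not hold.
[6] V + T = 22; 22 mod 6 = 4 — holds.
[7] P * V = 2 * 10 = 20 — holds.
[8] V = 10 > 7, so we need T ≤ 11; but T = 12 > 11 — does not hold.
[9] R - P = 3 - 2 = 1 — holds.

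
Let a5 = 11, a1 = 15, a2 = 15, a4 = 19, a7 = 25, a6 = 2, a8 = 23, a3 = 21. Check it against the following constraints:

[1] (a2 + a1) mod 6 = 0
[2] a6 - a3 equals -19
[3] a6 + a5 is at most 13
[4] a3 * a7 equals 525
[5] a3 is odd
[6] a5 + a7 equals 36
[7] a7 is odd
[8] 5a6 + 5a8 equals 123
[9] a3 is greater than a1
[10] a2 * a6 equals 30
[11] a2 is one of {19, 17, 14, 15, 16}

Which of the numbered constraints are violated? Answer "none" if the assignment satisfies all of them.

[1] a2 + a1 = 30; 30 mod 6 = 0  OK
[2] a6 - a3 = 2 - 21 = -19  OK
[3] a6 + a5 = 2 + 11 = 13; 13 ≤ 13  OK
[4] a3 * a7 = 21 * 25 = 525  OK
[5] a3 = 21 is odd  OK
[6] a5 + a7 = 11 + 25 = 36  OK
[7] a7 = 25 is odd  OK
[8] 5a6 + 5a8 = 5(2) + 5(23) = 125, not 123  FAIL
[9] a3 = 21, a1 = 15; 21 > 15  OK
[10] a2 * a6 = 15 * 2 = 30  OK
[11] a2 = 15 is in {19, 17, 14, 15, 16}  OK

No — constraint 8 is not satisfied.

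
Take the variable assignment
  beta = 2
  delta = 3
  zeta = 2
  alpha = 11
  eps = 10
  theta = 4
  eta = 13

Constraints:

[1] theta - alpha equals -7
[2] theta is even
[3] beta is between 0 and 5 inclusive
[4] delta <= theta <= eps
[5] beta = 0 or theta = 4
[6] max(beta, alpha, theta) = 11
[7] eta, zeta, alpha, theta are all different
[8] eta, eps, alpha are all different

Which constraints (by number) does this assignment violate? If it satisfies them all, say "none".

None — every constraint holds.

[1] theta - alpha = 4 - 11 = -7 — satisfied.
[2] theta = 4 is even — satisfied.
[3] beta = 2 lies in [0, 5] — satisfied.
[4] values 3 <= 4 <= 10 — satisfied.
[5] beta = 2 ≠ 0, but theta = 4 = 4 (second disjunct) — satisfied.
[6] max(2, 11, 4) = 11 — satisfied.
[7] values 13, 2, 11, 4 are pairwise distinct — satisfied.
[8] values 13, 10, 11 are pairwise distinct — satisfied.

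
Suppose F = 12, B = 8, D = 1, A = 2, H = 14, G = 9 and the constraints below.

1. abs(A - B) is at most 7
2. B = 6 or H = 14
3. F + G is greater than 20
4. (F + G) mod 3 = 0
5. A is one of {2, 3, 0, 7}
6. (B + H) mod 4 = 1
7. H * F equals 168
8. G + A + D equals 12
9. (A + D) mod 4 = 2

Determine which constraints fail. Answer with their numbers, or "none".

No — constraints 6, 9 are not satisfied.

1. abs(2 - 8) = 6; 6 ≤ 7 — holds.
2. B = 8 ≠ 6, but H = 14 = 14 (second disjunct) — holds.
3. F + G = 12 + 9 = 21; 21 > 20 — holds.
4. F + G = 21; 21 mod 3 = 0 — holds.
5. A = 2 is in {2, 3, 0, 7} — holds.
6. B + H = 22; 22 mod 4 = 2, not 1 — fails.
7. H * F = 14 * 12 = 168 — holds.
8. G + A + D = 9 + 2 + 1 = 12 — holds.
9. A + D = 3; 3 mod 4 = 3, not 2 — fails.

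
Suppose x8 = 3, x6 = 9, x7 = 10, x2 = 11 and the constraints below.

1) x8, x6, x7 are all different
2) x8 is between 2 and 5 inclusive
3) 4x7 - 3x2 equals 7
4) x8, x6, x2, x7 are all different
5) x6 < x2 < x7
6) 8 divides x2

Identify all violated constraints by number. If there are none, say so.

The assignment fails constraints 5, 6.

1) values 3, 9, 10 are pairwise distinct — holds.
2) x8 = 3 lies in [2, 5] — holds.
3) 4x7 - 3x2 = 4(10) - 3(11) = 7 — holds.
4) values 3, 9, 11, 10 are pairwise distinct — holds.
5) values 9, 11, 10; x2 = 11 is not < x7 = 10 — fails.
6) 11 = 8*1 + 3, so 8 does not divide 11 — fails.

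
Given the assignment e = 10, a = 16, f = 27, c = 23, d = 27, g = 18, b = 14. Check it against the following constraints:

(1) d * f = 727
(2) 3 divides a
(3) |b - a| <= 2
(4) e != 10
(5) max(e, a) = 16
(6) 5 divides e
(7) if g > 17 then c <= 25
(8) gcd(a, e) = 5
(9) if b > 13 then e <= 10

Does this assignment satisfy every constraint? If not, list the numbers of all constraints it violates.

(1) d * f = 27 * 27 = 729, not 727  ✘
(2) 16 = 3*5 + 1, so 3 does not divide 16  ✘
(3) |14 - 16| = 2; 2 ≤ 2  ✔
(4) e = 10, but 10 is required to differ  ✘
(5) max(10, 16) = 16  ✔
(6) 10 / 5 = 2, so 5 divides 10  ✔
(7) g = 18 > 17, so we need c ≤ 25; c = 23 ≤ 25  ✔
(8) gcd(16, 10) = 2, not 5  ✘
(9) b = 14 > 13, so we need e ≤ 10; e = 10 ≤ 10  ✔

Violated: 1, 2, 4, and 8.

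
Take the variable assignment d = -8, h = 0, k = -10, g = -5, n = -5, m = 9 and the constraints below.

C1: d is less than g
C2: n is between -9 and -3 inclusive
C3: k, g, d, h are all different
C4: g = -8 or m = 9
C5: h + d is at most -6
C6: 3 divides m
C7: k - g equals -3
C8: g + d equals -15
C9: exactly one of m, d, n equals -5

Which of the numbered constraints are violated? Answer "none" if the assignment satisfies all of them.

C1: d = -8, g = -5; -8 < -5 — holds.
C2: n = -5 lies in [-9, -3] — holds.
C3: values -10, -5, -8, 0 are pairwise distinct — holds.
C4: g = -5 ≠ -8, but m = 9 = 9 (second disjunct) — holds.
C5: h + d = 0 + (-8) = -8; -8 ≤ -6 — holds.
C6: 9 / 3 = 3, so 3 divides 9 — holds.
C7: k - g = -10 - (-5) = -5, not -3 — does not hold.
C8: g + d = -5 + (-8) = -13, not -15 — does not hold.
C9: m=9, d=-8, n=-5; 1 of them equals -5 — holds.

Constraints 7, 8 do not hold.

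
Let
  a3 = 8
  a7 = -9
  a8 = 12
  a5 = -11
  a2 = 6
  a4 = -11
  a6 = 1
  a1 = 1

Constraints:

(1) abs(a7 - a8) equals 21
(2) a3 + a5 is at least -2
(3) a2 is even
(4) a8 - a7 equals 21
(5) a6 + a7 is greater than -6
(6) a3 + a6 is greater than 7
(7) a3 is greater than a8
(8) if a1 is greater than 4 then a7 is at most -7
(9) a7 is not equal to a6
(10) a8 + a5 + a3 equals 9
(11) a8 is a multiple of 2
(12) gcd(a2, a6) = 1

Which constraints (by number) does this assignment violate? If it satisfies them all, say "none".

(1) abs(-9 - 12) = 21 — satisfied.
(2) a3 + a5 = 8 + (-11) = -3; -3 < -2, bound -2 not met — violated.
(3) a2 = 6 is even — satisfied.
(4) a8 - a7 = 12 - (-9) = 21 — satisfied.
(5) a6 + a7 = 1 + (-9) = -8; -8 ≤ -6, bound -6 not met — violated.
(6) a3 + a6 = 8 + 1 = 9; 9 > 7 — satisfied.
(7) a3 = 8, a8 = 12; 8 ≤ 12 (want >) — violated.
(8) a1 = 1, not > 4; antecedent false, conditional vacuously true — satisfied.
(9) a7 = -9, a6 = 1; distinct — satisfied.
(10) a8 + a5 + a3 = 12 + (-11) + 8 = 9 — satisfied.
(11) 12 / 2 = 6, so 2 divides 12 — satisfied.
(12) gcd(6, 1) = 1 — satisfied.

Violated: 2, 5, and 7.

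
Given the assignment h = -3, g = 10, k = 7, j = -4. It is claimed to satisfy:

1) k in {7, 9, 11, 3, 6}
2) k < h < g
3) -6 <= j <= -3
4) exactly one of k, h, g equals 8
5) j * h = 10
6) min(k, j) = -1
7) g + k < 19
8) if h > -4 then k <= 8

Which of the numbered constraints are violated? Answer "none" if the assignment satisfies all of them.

1) k = 7 is in {7, 9, 11, 3, 6} — holds.
2) values 7, -3, 10; k = 7 is not < h = -3 — does not hold.
3) j = -4 lies in [-6, -3] — holds.
4) k=7, h=-3, g=10; 0 of them equal 8, not exactly one — does not hold.
5) j * h = -4 * (-3) = 12, not 10 — does not hold.
6) min(7, -4) = -4, not -1 — does not hold.
7) g + k = 10 + 7 = 17; 17 < 19 — holds.
8) h = -3 > -4, so we need k ≤ 8; k = 7 ≤ 8 — holds.

Constraints 2, 4, 5, and 6 are violated.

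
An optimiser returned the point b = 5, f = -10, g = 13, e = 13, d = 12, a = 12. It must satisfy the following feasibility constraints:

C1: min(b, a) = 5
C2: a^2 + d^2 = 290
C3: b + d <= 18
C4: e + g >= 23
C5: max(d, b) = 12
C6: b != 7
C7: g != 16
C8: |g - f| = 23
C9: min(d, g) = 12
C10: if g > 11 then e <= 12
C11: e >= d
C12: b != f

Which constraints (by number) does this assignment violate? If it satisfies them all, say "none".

C1: min(5, 12) = 5 — holds.
C2: a^2 + d^2 = 12^2 + 12^2 = 144 + 144 = 288, not 290 — fails.
C3: b + d = 5 + 12 = 17; 17 ≤ 18 — holds.
C4: e + g = 13 + 13 = 26; 26 ≥ 23 — holds.
C5: max(12, 5) = 12 — holds.
C6: b = 5, and 5 ≠ 7 — holds.
C7: g = 13, and 13 ≠ 16 — holds.
C8: |13 - (-10)| = 23 — holds.
C9: min(12, 13) = 12 — holds.
C10: g = 13 > 11, so we need e ≤ 12; but e = 13 > 12 — fails.
C11: e = 13, d = 12; 13 ≥ 12 — holds.
C12: b = 5, f = -10; distinct — holds.

The assignment fails constraints 2, 10.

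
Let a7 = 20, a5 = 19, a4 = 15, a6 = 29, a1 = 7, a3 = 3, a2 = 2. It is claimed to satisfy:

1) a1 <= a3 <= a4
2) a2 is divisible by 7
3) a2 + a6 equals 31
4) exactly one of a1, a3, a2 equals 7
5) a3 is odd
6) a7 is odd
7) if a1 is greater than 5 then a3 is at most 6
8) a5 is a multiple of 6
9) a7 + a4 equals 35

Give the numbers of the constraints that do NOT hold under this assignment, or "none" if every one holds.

Constraints 1, 2, 6, and 8 do not hold.

1) values 7, 3, 15; a1 = 7 is not <= a3 = 3  no
2) 2 = 7*0 + 2, so 7 does not divide 2  no
3) a2 + a6 = 2 + 29 = 31  yes
4) a1=7, a3=3, a2=2; 1 of them equals 7  yes
5) a3 = 3 is odd  yes
6) a7 = 20 is even  no
7) a1 = 7 > 5, so we need a3 ≤ 6; a3 = 3 ≤ 6  yes
8) 19 = 6*3 + 1, so 6 does not divide 19  no
9) a7 + a4 = 20 + 15 = 35  yes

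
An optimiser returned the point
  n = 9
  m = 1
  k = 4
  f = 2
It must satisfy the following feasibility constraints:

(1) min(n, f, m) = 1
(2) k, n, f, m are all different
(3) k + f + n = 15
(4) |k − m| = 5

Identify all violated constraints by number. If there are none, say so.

(1) min(9, 2, 1) = 1  holds
(2) values 4, 9, 2, 1 are pairwise distinct  holds
(3) k + f + n = 4 + 2 + 9 = 15  holds
(4) |4 − 1| = 3, not 5  fails

Constraint 4 does not hold.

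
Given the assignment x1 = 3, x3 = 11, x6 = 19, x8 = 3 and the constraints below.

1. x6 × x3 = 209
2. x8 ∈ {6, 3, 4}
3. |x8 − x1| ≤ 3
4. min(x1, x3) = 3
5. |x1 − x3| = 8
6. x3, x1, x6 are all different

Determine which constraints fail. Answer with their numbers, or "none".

No violations.

1. x6 × x3 = 19 × 11 = 209 — holds.
2. x8 = 3 is in {6, 3, 4} — holds.
3. |3 − 3| = 0; 0 ≤ 3 — holds.
4. min(3, 11) = 3 — holds.
5. |3 − 11| = 8 — holds.
6. values 11, 3, 19 are pairwise distinct — holds.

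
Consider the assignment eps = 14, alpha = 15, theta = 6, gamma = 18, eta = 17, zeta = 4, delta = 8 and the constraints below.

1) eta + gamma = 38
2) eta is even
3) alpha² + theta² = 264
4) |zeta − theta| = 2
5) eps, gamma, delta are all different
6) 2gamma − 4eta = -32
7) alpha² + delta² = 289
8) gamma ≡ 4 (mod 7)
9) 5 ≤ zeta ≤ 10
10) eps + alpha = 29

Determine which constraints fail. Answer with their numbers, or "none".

No — constraints 1, 2, 3, and 9 are not satisfied.

1) eta + gamma = 17 + 18 = 35, not 38  ✘
2) eta = 17 is odd  ✘
3) alpha² + theta² = 15² + 6² = 225 + 36 = 261, not 264  ✘
4) |4 − 6| = 2  ✔
5) values 14, 18, 8 are pairwise distinct  ✔
6) 2gamma − 4eta = 2(18) − 4(17) = -32  ✔
7) alpha² + delta² = 15² + 8² = 225 + 64 = 289  ✔
8) 18 mod 7 = 4  ✔
9) zeta = 4 is outside [5, 10]  ✘
10) eps + alpha = 14 + 15 = 29  ✔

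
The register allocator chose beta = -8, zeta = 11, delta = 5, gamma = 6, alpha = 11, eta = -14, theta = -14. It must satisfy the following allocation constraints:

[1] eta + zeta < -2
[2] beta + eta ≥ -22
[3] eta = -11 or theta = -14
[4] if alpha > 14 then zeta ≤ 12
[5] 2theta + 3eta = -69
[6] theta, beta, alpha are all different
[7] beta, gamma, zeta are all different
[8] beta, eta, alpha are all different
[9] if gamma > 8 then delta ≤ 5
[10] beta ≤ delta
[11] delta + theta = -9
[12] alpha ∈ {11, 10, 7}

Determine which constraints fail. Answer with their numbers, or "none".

Violated: 5.

[1] eta + zeta = -14 + 11 = -3; -3 < -2  true
[2] beta + eta = -8 + (-14) = -22; -22 ≥ -22  true
[3] eta = -14 ≠ -11, but theta = -14 = -14 (second disjunct)  true
[4] alpha = 11, not > 14; antecedent false, conditional vacuously true  true
[5] 2theta + 3eta = 2(-14) + 3(-14) = -70, not -69  false
[6] values -14, -8, 11 are pairwise distinct  true
[7] values -8, 6, 11 are pairwise distinct  true
[8] values -8, -14, 11 are pairwise distinct  true
[9] gamma = 6, not > 8; antecedent false, conditional vacuously true  true
[10] beta = -8, delta = 5; -8 ≤ 5  true
[11] delta + theta = 5 + (-14) = -9  true
[12] alpha = 11 is in {11, 10, 7}  true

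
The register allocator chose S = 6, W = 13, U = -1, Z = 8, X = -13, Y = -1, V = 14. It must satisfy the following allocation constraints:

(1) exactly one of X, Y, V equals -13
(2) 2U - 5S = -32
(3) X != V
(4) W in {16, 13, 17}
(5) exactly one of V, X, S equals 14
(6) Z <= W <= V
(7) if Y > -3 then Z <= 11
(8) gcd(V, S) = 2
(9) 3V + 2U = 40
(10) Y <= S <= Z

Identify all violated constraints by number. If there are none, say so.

(1) X=-13, Y=-1, V=14; 1 of them equals -13 — satisfied.
(2) 2U - 5S = 2(-1) - 5(6) = -32 — satisfied.
(3) X = -13, V = 14; distinct — satisfied.
(4) W = 13 is in {16, 13, 17} — satisfied.
(5) V=14, X=-13, S=6; 1 of them equals 14 — satisfied.
(6) values 8 <= 13 <= 14 — satisfied.
(7) Y = -1 > -3, so we need Z ≤ 11; Z = 8 ≤ 11 — satisfied.
(8) gcd(14, 6) = 2 — satisfied.
(9) 3V + 2U = 3(14) + 2(-1) = 40 — satisfied.
(10) values -1 <= 6 <= 8 — satisfied.

None — every constraint holds.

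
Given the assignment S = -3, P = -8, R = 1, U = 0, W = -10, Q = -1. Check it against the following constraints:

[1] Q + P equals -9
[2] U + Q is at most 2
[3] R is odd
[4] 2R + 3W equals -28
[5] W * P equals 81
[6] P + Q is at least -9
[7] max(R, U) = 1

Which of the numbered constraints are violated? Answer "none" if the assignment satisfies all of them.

Constraint 5 is violated.

[1] Q + P = -1 + (-8) = -9  ✓
[2] U + Q = 0 + (-1) = -1; -1 ≤ 2  ✓
[3] R = 1 is odd  ✓
[4] 2R + 3W = 2(1) + 3(-10) = -28  ✓
[5] W * P = -10 * (-8) = 80, not 81  ✗
[6] P + Q = -8 + (-1) = -9; -9 ≥ -9  ✓
[7] max(1, 0) = 1  ✓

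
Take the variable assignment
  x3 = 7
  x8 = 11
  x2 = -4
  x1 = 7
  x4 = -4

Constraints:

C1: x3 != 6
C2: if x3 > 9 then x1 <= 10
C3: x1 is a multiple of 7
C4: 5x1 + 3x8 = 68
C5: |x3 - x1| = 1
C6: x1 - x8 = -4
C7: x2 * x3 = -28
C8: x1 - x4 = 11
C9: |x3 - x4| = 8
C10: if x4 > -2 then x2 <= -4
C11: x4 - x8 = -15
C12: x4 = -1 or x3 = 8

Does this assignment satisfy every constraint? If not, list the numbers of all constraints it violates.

C1: x3 = 7, and 7 ≠ 6  holds
C2: x3 = 7, not > 9; antecedent false, conditional vacuously true  holds
C3: 7 / 7 = 1, so 7 divides 7  holds
C4: 5x1 + 3x8 = 5(7) + 3(11) = 68  holds
C5: |7 - 7| = 0, not 1  fails
C6: x1 - x8 = 7 - 11 = -4  holds
C7: x2 * x3 = -4 * 7 = -28  holds
C8: x1 - x4 = 7 - (-4) = 11  holds
C9: |7 - (-4)| = 11, not 8  fails
C10: x4 = -4, not > -2; antecedent false, conditional vacuously true  holds
C11: x4 - x8 = -4 - 11 = -15  holds
C12: x4 = -4 ≠ -1 and x3 = 7 ≠ 8; both disjuncts false  fails

Constraints 5, 9, and 12 do not hold.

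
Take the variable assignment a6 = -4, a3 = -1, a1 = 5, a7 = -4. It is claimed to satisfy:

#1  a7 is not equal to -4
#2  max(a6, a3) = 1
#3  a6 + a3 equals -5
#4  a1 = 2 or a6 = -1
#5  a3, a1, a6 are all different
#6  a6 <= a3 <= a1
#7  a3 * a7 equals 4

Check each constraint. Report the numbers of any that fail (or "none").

#1 a7 = -4, but -4 is required to differ — fails.
#2 max(-4, -1) = -1, not 1 — fails.
#3 a6 + a3 = -4 + (-1) = -5 — holds.
#4 a1 = 5 ≠ 2 and a6 = -4 ≠ -1; both disjuncts false — fails.
#5 values -1, 5, -4 are pairwise distinct — holds.
#6 values -4 <= -1 <= 5 — holds.
#7 a3 * a7 = -1 * (-4) = 4 — holds.

No — constraints 1, 2, and 4 are not satisfied.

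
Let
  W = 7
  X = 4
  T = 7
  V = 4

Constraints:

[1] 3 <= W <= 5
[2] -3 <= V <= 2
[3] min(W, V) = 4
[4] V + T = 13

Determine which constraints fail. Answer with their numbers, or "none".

[1] W = 7 is outside [3, 5]  no
[2] V = 4 is outside [-3, 2]  no
[3] min(7, 4) = 4  yes
[4] V + T = 4 + 7 = 11, not 13  no

Constraints 1, 2, and 4 do not hold.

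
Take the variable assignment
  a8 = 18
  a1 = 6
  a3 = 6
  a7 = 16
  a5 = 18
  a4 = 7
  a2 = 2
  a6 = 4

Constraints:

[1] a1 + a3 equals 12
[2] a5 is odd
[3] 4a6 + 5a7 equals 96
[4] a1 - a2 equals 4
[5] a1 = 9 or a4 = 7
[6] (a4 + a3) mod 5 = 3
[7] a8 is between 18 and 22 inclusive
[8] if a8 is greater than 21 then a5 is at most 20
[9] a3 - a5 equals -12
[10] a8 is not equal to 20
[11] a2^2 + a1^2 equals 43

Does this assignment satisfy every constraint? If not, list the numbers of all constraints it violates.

[1] a1 + a3 = 6 + 6 = 12  ✓
[2] a5 = 18 is even  ✗
[3] 4a6 + 5a7 = 4(4) + 5(16) = 96  ✓
[4] a1 - a2 = 6 - 2 = 4  ✓
[5] a1 = 6 ≠ 9, but a4 = 7 = 7 (second disjunct)  ✓
[6] a4 + a3 = 13; 13 mod 5 = 3  ✓
[7] a8 = 18 lies in [18, 22]  ✓
[8] a8 = 18, not > 21; antecedent false, conditional vacuously true  ✓
[9] a3 - a5 = 6 - 18 = -12  ✓
[10] a8 = 18, and 18 ≠ 20  ✓
[11] a2^2 + a1^2 = 2^2 + 6^2 = 4 + 36 = 40, not 43  ✗

Constraints 2, 11 do not hold.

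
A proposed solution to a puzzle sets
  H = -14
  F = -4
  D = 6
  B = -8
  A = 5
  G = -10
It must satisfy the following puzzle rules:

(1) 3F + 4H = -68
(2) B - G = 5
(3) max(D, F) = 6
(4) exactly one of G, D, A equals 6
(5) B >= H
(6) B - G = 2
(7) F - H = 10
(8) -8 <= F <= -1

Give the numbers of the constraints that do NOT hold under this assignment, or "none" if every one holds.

Constraint 2 does not hold.

(1) 3F + 4H = 3(-4) + 4(-14) = -68 — holds.
(2) B - G = -8 - (-10) = 2, not 5 — fails.
(3) max(6, -4) = 6 — holds.
(4) G=-10, D=6, A=5; 1 of them equals 6 — holds.
(5) B = -8, H = -14; -8 ≥ -14 — holds.
(6) B - G = -8 - (-10) = 2 — holds.
(7) F - H = -4 - (-14) = 10 — holds.
(8) F = -4 lies in [-8, -1] — holds.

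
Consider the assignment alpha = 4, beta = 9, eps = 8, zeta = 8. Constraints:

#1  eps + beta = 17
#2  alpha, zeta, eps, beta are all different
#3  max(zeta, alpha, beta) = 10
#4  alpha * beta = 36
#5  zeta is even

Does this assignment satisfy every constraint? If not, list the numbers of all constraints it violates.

Violated: 2, 3.

#1 eps + beta = 8 + 9 = 17 — holds.
#2 zeta = eps = 8, not all different — fails.
#3 max(8, 4, 9) = 9, not 10 — fails.
#4 alpha * beta = 4 * 9 = 36 — holds.
#5 zeta = 8 is even — holds.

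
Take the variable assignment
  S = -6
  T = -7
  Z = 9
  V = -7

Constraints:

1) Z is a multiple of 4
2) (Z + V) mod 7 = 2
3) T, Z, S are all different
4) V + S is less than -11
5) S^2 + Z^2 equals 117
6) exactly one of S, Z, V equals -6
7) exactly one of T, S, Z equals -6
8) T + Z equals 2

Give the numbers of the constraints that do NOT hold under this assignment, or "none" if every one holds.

Violated: 1.

1) 9 = 4*2 + 1, so 4 does not divide 9  false
2) Z + V = 2; 2 mod 7 = 2  true
3) values -7, 9, -6 are pairwise distinct  true
4) V + S = -7 + (-6) = -13; -13 < -11  true
5) S^2 + Z^2 = (-6)^2 + 9^2 = 36 + 81 = 117  true
6) S=-6, Z=9, V=-7; 1 of them equals -6  true
7) T=-7, S=-6, Z=9; 1 of them equals -6  true
8) T + Z = -7 + 9 = 2  true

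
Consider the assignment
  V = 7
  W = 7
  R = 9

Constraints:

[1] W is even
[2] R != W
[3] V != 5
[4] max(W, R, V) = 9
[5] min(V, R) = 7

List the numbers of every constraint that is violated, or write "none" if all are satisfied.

The assignment fails constraint 1.

[1] W = 7 is odd  FAIL
[2] R = 9, W = 7; distinct  OK
[3] V = 7, and 7 ≠ 5  OK
[4] max(7, 9, 7) = 9  OK
[5] min(7, 9) = 7  OK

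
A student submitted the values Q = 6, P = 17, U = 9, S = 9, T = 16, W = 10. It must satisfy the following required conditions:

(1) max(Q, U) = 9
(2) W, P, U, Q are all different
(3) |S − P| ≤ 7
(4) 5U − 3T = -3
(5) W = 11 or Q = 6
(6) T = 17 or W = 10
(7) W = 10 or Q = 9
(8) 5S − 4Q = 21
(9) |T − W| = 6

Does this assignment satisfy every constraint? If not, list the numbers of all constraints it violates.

(1) max(6, 9) = 9 — satisfied.
(2) values 10, 17, 9, 6 are pairwise distinct — satisfied.
(3) |9 − 17| = 8; 8 > 7, exceeds bound 7 — violated.
(4) 5U − 3T = 5(9) − 3(16) = -3 — satisfied.
(5) W = 10 ≠ 11, but Q = 6 = 6 (second disjunct) — satisfied.
(6) T = 16 ≠ 17, but W = 10 = 10 (second disjunct) — satisfied.
(7) W = 10 = 10 (first disjunct) — satisfied.
(8) 5S − 4Q = 5(9) − 4(6) = 21 — satisfied.
(9) |16 − 10| = 6 — satisfied.

The assignment fails constraint 3.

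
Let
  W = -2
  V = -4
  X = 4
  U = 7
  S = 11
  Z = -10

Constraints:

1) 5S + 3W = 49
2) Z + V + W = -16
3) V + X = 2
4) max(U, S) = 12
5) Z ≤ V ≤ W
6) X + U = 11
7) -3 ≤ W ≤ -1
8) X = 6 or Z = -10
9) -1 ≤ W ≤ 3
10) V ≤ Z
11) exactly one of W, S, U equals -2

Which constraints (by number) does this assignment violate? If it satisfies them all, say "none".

1) 5S + 3W = 5(11) + 3(-2) = 49  yes
2) Z + V + W = -10 + (-4) + (-2) = -16  yes
3) V + X = -4 + 4 = 0, not 2  no
4) max(7, 11) = 11, not 12  no
5) values -10 ≤ -4 ≤ -2  yes
6) X + U = 4 + 7 = 11  yes
7) W = -2 lies in [-3, -1]  yes
8) X = 4 ≠ 6, but Z = -10 = -10 (second disjunct)  yes
9) W = -2 is outside [-1, 3]  no
10) V = -4, Z = -10; -4 > -10 (want ≤)  no
11) W=-2, S=11, U=7; 1 of them equals -2  yes

Constraints 3, 4, 9, and 10 do not hold.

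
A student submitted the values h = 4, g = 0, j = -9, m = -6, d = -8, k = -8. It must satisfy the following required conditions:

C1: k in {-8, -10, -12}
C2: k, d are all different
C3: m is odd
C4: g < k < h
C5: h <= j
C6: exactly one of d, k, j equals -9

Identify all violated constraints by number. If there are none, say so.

Constraints 2, 3, 4, and 5 are violated.

C1: k = -8 is in {-8, -10, -12} — holds.
C2: k = d = -8, not all different — fails.
C3: m = -6 is even — fails.
C4: values 0, -8, 4; g = 0 is not < k = -8 — fails.
C5: h = 4, j = -9; 4 > -9 (want ≤) — fails.
C6: d=-8, k=-8, j=-9; 1 of them equals -9 — holds.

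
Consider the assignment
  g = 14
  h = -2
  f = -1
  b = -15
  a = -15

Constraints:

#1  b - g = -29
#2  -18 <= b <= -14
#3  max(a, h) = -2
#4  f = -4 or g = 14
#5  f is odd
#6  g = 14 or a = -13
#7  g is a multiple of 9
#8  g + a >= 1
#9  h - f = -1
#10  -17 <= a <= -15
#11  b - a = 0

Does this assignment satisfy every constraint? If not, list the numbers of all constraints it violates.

#1 b - g = -15 - 14 = -29 — satisfied.
#2 b = -15 lies in [-18, -14] — satisfied.
#3 max(-15, -2) = -2 — satisfied.
#4 f = -1 ≠ -4, but g = 14 = 14 (second disjunct) — satisfied.
#5 f = -1 is odd — satisfied.
#6 g = 14 = 14 (first disjunct) — satisfied.
#7 14 = 9*1 + 5, so 9 does not divide 14 — violated.
#8 g + a = 14 + (-15) = -1; -1 < 1, bound 1 not met — violated.
#9 h - f = -2 - (-1) = -1 — satisfied.
#10 a = -15 lies in [-17, -15] — satisfied.
#11 b - a = -15 - (-15) = 0 — satisfied.

No — constraints 7, 8 are not satisfied.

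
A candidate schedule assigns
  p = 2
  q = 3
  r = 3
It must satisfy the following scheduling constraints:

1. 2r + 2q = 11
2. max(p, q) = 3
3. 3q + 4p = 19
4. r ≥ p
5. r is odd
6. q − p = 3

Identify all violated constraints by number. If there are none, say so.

The assignment fails constraints 1, 3, 6.

1. 2r + 2q = 2(3) + 2(3) = 12, not 11 — does not hold.
2. max(2, 3) = 3 — holds.
3. 3q + 4p = 3(3) + 4(2) = 17, not 19 — does not hold.
4. r = 3, p = 2; 3 ≥ 2 — holds.
5. r = 3 is odd — holds.
6. q − p = 3 − 2 = 1, not 3 — does not hold.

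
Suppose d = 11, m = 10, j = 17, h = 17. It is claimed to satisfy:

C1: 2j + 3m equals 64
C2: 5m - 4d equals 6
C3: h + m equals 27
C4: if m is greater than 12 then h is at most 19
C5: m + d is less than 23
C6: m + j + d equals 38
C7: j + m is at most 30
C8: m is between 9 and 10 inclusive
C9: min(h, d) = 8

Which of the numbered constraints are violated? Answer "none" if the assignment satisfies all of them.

C1: 2j + 3m = 2(17) + 3(10) = 64  ✓
C2: 5m - 4d = 5(10) - 4(11) = 6  ✓
C3: h + m = 17 + 10 = 27  ✓
C4: m = 10, not > 12; antecedent false, conditional vacuously true  ✓
C5: m + d = 10 + 11 = 21; 21 < 23  ✓
C6: m + j + d = 10 + 17 + 11 = 38  ✓
C7: j + m = 17 + 10 = 27; 27 ≤ 30  ✓
C8: m = 10 lies in [9, 10]  ✓
C9: min(17, 11) = 11, not 8  ✗

Constraint 9 does not hold.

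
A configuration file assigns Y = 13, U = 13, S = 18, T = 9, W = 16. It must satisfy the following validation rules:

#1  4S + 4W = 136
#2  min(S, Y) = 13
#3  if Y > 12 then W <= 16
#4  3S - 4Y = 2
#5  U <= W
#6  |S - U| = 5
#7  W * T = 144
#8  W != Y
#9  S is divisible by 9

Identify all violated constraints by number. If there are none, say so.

#1 4S + 4W = 4(18) + 4(16) = 136  yes
#2 min(18, 13) = 13  yes
#3 Y = 13 > 12, so we need W ≤ 16; W = 16 ≤ 16  yes
#4 3S - 4Y = 3(18) - 4(13) = 2  yes
#5 U = 13, W = 16; 13 ≤ 16  yes
#6 |18 - 13| = 5  yes
#7 W * T = 16 * 9 = 144  yes
#8 W = 16, Y = 13; distinct  yes
#9 18 / 9 = 2, so 9 divides 18  yes

No violations.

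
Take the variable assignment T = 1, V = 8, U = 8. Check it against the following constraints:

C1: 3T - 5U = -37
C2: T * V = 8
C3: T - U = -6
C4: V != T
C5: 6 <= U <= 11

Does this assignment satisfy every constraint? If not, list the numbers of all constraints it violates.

C1: 3T - 5U = 3(1) - 5(8) = -37 — OK.
C2: T * V = 1 * 8 = 8 — OK.
C3: T - U = 1 - 8 = -7, not -6 — violated.
C4: V = 8, T = 1; distinct — OK.
C5: U = 8 lies in [6, 11] — OK.

The assignment fails constraint 3.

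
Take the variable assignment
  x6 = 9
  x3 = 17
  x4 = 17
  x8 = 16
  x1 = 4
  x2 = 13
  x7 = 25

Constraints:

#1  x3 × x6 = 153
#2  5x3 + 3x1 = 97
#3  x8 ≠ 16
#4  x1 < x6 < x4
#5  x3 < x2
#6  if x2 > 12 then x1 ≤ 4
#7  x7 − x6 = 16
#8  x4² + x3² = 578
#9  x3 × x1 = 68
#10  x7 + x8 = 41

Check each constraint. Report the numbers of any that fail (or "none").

#1 x3 × x6 = 17 × 9 = 153 — satisfied.
#2 5x3 + 3x1 = 5(17) + 3(4) = 97 — satisfied.
#3 x8 = 16, but 16 is required to differ — violated.
#4 values 4 < 9 < 17 — satisfied.
#5 x3 = 17, x2 = 13; 17 ≥ 13 (want <) — violated.
#6 x2 = 13 > 12, so we need x1 ≤ 4; x1 = 4 ≤ 4 — satisfied.
#7 x7 − x6 = 25 − 9 = 16 — satisfied.
#8 x4² + x3² = 17² + 17² = 289 + 289 = 578 — satisfied.
#9 x3 × x1 = 17 × 4 = 68 — satisfied.
#10 x7 + x8 = 25 + 16 = 41 — satisfied.

No — constraints 3 and 5 are not satisfied.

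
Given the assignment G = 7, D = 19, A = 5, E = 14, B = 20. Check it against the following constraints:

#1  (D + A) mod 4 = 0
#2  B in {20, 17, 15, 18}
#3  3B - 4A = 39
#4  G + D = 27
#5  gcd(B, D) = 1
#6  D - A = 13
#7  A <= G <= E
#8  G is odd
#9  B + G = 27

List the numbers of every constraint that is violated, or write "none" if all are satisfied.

The assignment fails constraints 3, 4, and 6.

#1 D + A = 24; 24 mod 4 = 0 — OK.
#2 B = 20 is in {20, 17, 15, 18} — OK.
#3 3B - 4A = 3(20) - 4(5) = 40, not 39 — violated.
#4 G + D = 7 + 19 = 26, not 27 — violated.
#5 gcd(20, 19) = 1 — OK.
#6 D - A = 19 - 5 = 14, not 13 — violated.
#7 values 5 <= 7 <= 14 — OK.
#8 G = 7 is odd — OK.
#9 B + G = 20 + 7 = 27 — OK.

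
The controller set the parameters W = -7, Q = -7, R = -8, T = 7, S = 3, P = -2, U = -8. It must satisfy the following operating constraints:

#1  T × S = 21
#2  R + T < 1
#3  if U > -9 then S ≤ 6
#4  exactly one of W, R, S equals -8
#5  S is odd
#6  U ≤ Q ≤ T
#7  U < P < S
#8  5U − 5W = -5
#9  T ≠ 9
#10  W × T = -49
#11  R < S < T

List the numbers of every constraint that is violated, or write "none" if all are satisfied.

The assignment satisfies every constraint.

#1 T × S = 7 × 3 = 21  holds
#2 R + T = -8 + 7 = -1; -1 < 1  holds
#3 U = -8 > -9, so we need S ≤ 6; S = 3 ≤ 6  holds
#4 W=-7, R=-8, S=3; 1 of them equals -8  holds
#5 S = 3 is odd  holds
#6 values -8 ≤ -7 ≤ 7  holds
#7 values -8 < -2 < 3  holds
#8 5U − 5W = 5(-8) − 5(-7) = -5  holds
#9 T = 7, and 7 ≠ 9  holds
#10 W × T = -7 × 7 = -49  holds
#11 values -8 < 3 < 7  holds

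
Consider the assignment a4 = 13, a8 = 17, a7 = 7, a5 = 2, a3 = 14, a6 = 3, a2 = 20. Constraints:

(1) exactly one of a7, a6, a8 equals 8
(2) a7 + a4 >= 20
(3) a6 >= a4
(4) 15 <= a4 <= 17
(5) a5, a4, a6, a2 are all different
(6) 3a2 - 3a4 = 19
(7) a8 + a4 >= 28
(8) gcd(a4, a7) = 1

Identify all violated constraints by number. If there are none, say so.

(1) a7=7, a6=3, a8=17; 0 of them equal 8, not exactly one  no
(2) a7 + a4 = 7 + 13 = 20; 20 ≥ 20  yes
(3) a6 = 3, a4 = 13; 3 < 13 (want ≥)  no
(4) a4 = 13 is outside [15, 17]  no
(5) values 2, 13, 3, 20 are pairwise distinct  yes
(6) 3a2 - 3a4 = 3(20) - 3(13) = 21, not 19  no
(7) a8 + a4 = 17 + 13 = 30; 30 ≥ 28  yes
(8) gcd(13, 7) = 1  yes

No — constraints 1, 3, 4, 6 are not satisfied.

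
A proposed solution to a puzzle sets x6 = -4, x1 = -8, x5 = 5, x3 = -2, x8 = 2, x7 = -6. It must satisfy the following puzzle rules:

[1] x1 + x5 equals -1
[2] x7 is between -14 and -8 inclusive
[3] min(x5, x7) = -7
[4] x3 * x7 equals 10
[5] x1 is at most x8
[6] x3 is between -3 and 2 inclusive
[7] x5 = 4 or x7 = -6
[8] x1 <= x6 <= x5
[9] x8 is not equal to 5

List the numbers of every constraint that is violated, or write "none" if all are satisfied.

No — constraints 1, 2, 3, and 4 are not satisfied.

[1] x1 + x5 = -8 + 5 = -3, not -1 — violated.
[2] x7 = -6 is outside [-14, -8] — violated.
[3] min(5, -6) = -6, not -7 — violated.
[4] x3 * x7 = -2 * (-6) = 12, not 10 — violated.
[5] x1 = -8, x8 = 2; -8 ≤ 2 — OK.
[6] x3 = -2 lies in [-3, 2] — OK.
[7] x5 = 5 ≠ 4, but x7 = -6 = -6 (second disjunct) — OK.
[8] values -8 <= -4 <= 5 — OK.
[9] x8 = 2, and 2 ≠ 5 — OK.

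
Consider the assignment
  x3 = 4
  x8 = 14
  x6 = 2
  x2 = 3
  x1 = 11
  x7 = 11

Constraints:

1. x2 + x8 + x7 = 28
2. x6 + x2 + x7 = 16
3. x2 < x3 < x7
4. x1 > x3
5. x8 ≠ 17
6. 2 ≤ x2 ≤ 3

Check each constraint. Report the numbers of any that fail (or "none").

1. x2 + x8 + x7 = 3 + 14 + 11 = 28  yes
2. x6 + x2 + x7 = 2 + 3 + 11 = 16  yes
3. values 3 < 4 < 11  yes
4. x1 = 11, x3 = 4; 11 > 4  yes
5. x8 = 14, and 14 ≠ 17  yes
6. x2 = 3 lies in [2, 3]  yes

Yes — all constraints hold.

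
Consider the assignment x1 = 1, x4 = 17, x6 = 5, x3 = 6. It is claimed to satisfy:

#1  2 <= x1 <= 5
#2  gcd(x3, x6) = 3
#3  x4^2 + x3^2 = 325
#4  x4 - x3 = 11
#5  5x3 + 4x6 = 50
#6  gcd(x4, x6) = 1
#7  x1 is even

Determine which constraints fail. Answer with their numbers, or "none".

#1 x1 = 1 is outside [2, 5] — does not hold.
#2 gcd(6, 5) = 1, not 3 — does not hold.
#3 x4^2 + x3^2 = 17^2 + 6^2 = 289 + 36 = 325 — holds.
#4 x4 - x3 = 17 - 6 = 11 — holds.
#5 5x3 + 4x6 = 5(6) + 4(5) = 50 — holds.
#6 gcd(17, 5) = 1 — holds.
#7 x1 = 1 is odd — does not hold.

Constraints 1, 2, and 7 are violated.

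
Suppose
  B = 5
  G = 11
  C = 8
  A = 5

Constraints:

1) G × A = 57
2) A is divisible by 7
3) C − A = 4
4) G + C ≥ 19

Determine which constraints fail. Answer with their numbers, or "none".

Constraints 1, 2, 3 are violated.

1) G × A = 11 × 5 = 55, not 57  false
2) 5 = 7×0 + 5, so 7 does not divide 5  false
3) C − A = 8 − 5 = 3, not 4  false
4) G + C = 11 + 8 = 19; 19 ≥ 19  true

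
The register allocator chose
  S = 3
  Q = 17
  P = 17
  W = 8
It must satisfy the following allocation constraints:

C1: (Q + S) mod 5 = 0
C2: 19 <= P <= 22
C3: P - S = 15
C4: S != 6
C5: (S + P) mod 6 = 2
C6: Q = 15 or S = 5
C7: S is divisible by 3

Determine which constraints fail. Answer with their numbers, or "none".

No — constraints 2, 3, and 6 are not satisfied.

C1: Q + S = 20; 20 mod 5 = 0 — holds.
C2: P = 17 is outside [19, 22] — fails.
C3: P - S = 17 - 3 = 14, not 15 — fails.
C4: S = 3, and 3 ≠ 6 — holds.
C5: S + P = 20; 20 mod 6 = 2 — holds.
C6: Q = 17 ≠ 15 and S = 3 ≠ 5; both disjuncts false — fails.
C7: 3 / 3 = 1, so 3 divides 3 — holds.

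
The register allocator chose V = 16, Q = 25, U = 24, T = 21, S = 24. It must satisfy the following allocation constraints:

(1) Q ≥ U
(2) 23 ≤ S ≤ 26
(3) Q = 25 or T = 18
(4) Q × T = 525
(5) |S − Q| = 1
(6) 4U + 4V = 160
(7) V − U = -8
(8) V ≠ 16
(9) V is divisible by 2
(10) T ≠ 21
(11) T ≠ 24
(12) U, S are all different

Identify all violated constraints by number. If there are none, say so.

The assignment fails constraints 8, 10, and 12.

(1) Q = 25, U = 24; 25 ≥ 24 — holds.
(2) S = 24 lies in [23, 26] — holds.
(3) Q = 25 = 25 (first disjunct) — holds.
(4) Q × T = 25 × 21 = 525 — holds.
(5) |24 − 25| = 1 — holds.
(6) 4U + 4V = 4(24) + 4(16) = 160 — holds.
(7) V − U = 16 − 24 = -8 — holds.
(8) V = 16, but 16 is required to differ — does not hold.
(9) 16 / 2 = 8, so 2 divides 16 — holds.
(10) T = 21, but 21 is required to differ — does not hold.
(11) T = 21, and 21 ≠ 24 — holds.
(12) U = S = 24, not all different — does not hold.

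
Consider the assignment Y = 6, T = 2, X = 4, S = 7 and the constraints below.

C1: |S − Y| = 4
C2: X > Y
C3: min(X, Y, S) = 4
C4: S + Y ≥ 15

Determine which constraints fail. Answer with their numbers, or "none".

Constraints 1, 2, and 4 do not hold.

C1: |7 − 6| = 1, not 4 — violated.
C2: X = 4, Y = 6; 4 ≤ 6 (want >) — violated.
C3: min(4, 6, 7) = 4 — satisfied.
C4: S + Y = 7 + 6 = 13; 13 < 15, bound 15 not met — violated.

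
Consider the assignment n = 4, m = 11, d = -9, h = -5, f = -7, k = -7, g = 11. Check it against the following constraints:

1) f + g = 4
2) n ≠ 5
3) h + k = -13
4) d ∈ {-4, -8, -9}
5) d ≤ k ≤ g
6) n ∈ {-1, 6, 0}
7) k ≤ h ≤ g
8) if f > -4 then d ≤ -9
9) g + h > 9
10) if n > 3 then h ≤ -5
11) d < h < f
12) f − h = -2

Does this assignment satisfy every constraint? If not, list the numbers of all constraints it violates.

Constraints 3, 6, 9, 11 are violated.

1) f + g = -7 + 11 = 4 — holds.
2) n = 4, and 4 ≠ 5 — holds.
3) h + k = -5 + (-7) = -12, not -13 — does not hold.
4) d = -9 is in {-4, -8, -9} — holds.
5) values -9 ≤ -7 ≤ 11 — holds.
6) n = 4 is not in {-1, 6, 0} — does not hold.
7) values -7 ≤ -5 ≤ 11 — holds.
8) f = -7, not > -4; antecedent false, conditional vacuously true — holds.
9) g + h = 11 + (-5) = 6; 6 ≤ 9, bound 9 not met — does not hold.
10) n = 4 > 3, so we need h ≤ -5; h = -5 ≤ -5 — holds.
11) values -9, -5, -7; h = -5 is not < f = -7 — does not hold.
12) f − h = -7 − (-5) = -2 — holds.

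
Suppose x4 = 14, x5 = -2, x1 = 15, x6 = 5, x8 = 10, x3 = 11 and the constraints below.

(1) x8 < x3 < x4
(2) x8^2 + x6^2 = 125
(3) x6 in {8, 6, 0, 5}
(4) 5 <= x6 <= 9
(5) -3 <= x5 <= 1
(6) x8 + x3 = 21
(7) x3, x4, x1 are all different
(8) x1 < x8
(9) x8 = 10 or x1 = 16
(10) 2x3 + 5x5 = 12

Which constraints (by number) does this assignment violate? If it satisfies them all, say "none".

(1) values 10 < 11 < 14  true
(2) x8^2 + x6^2 = 10^2 + 5^2 = 100 + 25 = 125  true
(3) x6 = 5 is in {8, 6, 0, 5}  true
(4) x6 = 5 lies in [5, 9]  true
(5) x5 = -2 lies in [-3, 1]  true
(6) x8 + x3 = 10 + 11 = 21  true
(7) values 11, 14, 15 are pairwise distinct  true
(8) x1 = 15, x8 = 10; 15 ≥ 10 (want <)  false
(9) x8 = 10 = 10 (first disjunct)  true
(10) 2x3 + 5x5 = 2(11) + 5(-2) = 12  true

Constraint 8 is violated.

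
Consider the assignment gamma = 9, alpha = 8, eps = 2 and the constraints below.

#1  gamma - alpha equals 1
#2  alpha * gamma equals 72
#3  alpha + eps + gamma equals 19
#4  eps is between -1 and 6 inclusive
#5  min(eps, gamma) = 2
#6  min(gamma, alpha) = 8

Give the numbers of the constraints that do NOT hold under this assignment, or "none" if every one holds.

The assignment satisfies every constraint.

#1 gamma - alpha = 9 - 8 = 1  ✓
#2 alpha * gamma = 8 * 9 = 72  ✓
#3 alpha + eps + gamma = 8 + 2 + 9 = 19  ✓
#4 eps = 2 lies in [-1, 6]  ✓
#5 min(2, 9) = 2  ✓
#6 min(9, 8) = 8  ✓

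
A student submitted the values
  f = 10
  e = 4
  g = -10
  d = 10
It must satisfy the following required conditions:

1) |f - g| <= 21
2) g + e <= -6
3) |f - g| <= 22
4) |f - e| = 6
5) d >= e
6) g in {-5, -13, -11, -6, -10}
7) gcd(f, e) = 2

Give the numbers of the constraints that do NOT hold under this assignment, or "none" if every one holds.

No violations.

1) |10 - (-10)| = 20; 20 ≤ 21 — satisfied.
2) g + e = -10 + 4 = -6; -6 ≤ -6 — satisfied.
3) |10 - (-10)| = 20; 20 ≤ 22 — satisfied.
4) |10 - 4| = 6 — satisfied.
5) d = 10, e = 4; 10 ≥ 4 — satisfied.
6) g = -10 is in {-5, -13, -11, -6, -10} — satisfied.
7) gcd(10, 4) = 2 — satisfied.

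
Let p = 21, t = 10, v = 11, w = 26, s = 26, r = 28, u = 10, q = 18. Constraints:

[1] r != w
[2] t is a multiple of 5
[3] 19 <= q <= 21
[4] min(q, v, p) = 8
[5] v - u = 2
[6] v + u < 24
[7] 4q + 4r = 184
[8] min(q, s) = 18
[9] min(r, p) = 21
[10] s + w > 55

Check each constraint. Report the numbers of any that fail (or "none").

[1] r = 28, w = 26; distinct — satisfied.
[2] 10 / 5 = 2, so 5 divides 10 — satisfied.
[3] q = 18 is outside [19, 21] — violated.
[4] min(18, 11, 21) = 11, not 8 — violated.
[5] v - u = 11 - 10 = 1, not 2 — violated.
[6] v + u = 11 + 10 = 21; 21 < 24 — satisfied.
[7] 4q + 4r = 4(18) + 4(28) = 184 — satisfied.
[8] min(18, 26) = 18 — satisfied.
[9] min(28, 21) = 21 — satisfied.
[10] s + w = 26 + 26 = 52; 52 ≤ 55, bound 55 not met — violated.

The assignment fails constraints 3, 4, 5, and 10.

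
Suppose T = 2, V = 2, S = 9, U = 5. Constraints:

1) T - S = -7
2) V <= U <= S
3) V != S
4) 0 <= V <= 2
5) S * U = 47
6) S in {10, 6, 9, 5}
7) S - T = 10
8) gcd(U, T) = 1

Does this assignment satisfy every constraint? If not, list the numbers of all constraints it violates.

Constraints 5 and 7 are violated.

1) T - S = 2 - 9 = -7 — OK.
2) values 2 <= 5 <= 9 — OK.
3) V = 2, S = 9; distinct — OK.
4) V = 2 lies in [0, 2] — OK.
5) S * U = 9 * 5 = 45, not 47 — violated.
6) S = 9 is in {10, 6, 9, 5} — OK.
7) S - T = 9 - 2 = 7, not 10 — violated.
8) gcd(5, 2) = 1 — OK.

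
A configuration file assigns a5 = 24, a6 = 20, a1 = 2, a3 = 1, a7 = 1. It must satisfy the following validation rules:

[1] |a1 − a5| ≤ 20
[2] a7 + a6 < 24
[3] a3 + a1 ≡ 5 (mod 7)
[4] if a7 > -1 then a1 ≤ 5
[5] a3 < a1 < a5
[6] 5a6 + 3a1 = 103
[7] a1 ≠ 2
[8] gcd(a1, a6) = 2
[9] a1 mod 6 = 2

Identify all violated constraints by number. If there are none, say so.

[1] |2 − 24| = 22; 22 > 20, exceeds bound 20 — does not hold.
[2] a7 + a6 = 1 + 20 = 21; 21 < 24 — holds.
[3] a3 + a1 = 3; 3 mod 7 = 3, not 5 — does not hold.
[4] a7 = 1 > -1, so we need a1 ≤ 5; a1 = 2 ≤ 5 — holds.
[5] values 1 < 2 < 24 — holds.
[6] 5a6 + 3a1 = 5(20) + 3(2) = 106, not 103 — does not hold.
[7] a1 = 2, but 2 is required to differ — does not hold.
[8] gcd(2, 20) = 2 — holds.
[9] 2 mod 6 = 2 — holds.

Constraints 1, 3, 6, and 7 do not hold.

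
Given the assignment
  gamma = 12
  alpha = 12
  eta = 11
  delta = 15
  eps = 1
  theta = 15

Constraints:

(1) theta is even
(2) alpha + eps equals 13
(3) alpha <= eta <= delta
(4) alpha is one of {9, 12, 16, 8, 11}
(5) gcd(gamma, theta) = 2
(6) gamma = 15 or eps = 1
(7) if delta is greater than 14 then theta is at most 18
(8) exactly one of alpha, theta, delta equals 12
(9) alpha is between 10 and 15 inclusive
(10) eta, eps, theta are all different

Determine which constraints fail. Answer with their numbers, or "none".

Constraints 1, 3, and 5 do not hold.

(1) theta = 15 is odd  no
(2) alpha + eps = 12 + 1 = 13  yes
(3) values 12, 11, 15; alpha = 12 is not <= eta = 11  no
(4) alpha = 12 is in {9, 12, 16, 8, 11}  yes
(5) gcd(12, 15) = 3, not 2  no
(6) gamma = 12 ≠ 15, but eps = 1 = 1 (second disjunct)  yes
(7) delta = 15 > 14, so we need theta ≤ 18; theta = 15 ≤ 18  yes
(8) alpha=12, theta=15, delta=15; 1 of them equals 12  yes
(9) alpha = 12 lies in [10, 15]  yes
(10) values 11, 1, 15 are pairwise distinct  yes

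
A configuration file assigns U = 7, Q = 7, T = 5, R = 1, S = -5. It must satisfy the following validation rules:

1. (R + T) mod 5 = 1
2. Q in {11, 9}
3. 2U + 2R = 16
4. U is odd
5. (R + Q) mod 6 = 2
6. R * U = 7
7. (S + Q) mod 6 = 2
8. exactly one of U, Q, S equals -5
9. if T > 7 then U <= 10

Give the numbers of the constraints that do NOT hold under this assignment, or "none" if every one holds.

Violated: 2.

1. R + T = 6; 6 mod 5 = 1 — OK.
2. Q = 7 is not in {11, 9} — violated.
3. 2U + 2R = 2(7) + 2(1) = 16 — OK.
4. U = 7 is odd — OK.
5. R + Q = 8; 8 mod 6 = 2 — OK.
6. R * U = 1 * 7 = 7 — OK.
7. S + Q = 2; 2 mod 6 = 2 — OK.
8. U=7, Q=7, S=-5; 1 of them equals -5 — OK.
9. T = 5, not > 7; antecedent false, conditional vacuously true — OK.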